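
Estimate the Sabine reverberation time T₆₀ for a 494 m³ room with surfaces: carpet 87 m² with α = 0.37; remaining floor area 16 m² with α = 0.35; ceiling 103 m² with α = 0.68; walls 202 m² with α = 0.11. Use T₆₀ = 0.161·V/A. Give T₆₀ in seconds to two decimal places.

0.61 s

Summing Sᵢαᵢ: 87·0.37 + 16·0.35 + 103·0.68 + 202·0.11 = 130.05 m².
T₆₀ = 0.161 × 494 / 130.05 = 0.612 s.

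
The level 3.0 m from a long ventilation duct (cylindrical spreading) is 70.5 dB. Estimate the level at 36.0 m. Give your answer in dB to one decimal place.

59.7 dB

For a line source, L₂ = L₁ − 10·log₁₀(r₂/r₁).
L₂ = 70.5 − 10·log₁₀(36.0/3.0) = 70.5 − 10.792 = 59.71 dB.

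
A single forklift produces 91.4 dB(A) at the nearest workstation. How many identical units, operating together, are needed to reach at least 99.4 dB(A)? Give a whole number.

7

Need L₁ + 10·log₁₀ N ≥ 99.4, i.e. log₁₀ N ≥ 0.80.
N ≥ 10^(8.0/10) = 6.310, so N = 7.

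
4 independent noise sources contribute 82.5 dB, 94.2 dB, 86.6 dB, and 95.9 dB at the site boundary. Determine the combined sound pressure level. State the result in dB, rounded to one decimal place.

98.5 dB

Incoherent sources combine by intensity addition: L_total = 10·log₁₀(Σ 10^(L_i/10)).
Σ 10^(L/10) = 10^(82.5/10) + 10^(94.2/10) + 10^(86.6/10) + 10^(95.9/10) = 7.156e+09.
L_total = 10·log₁₀(7.156e+09) = 98.55 dB.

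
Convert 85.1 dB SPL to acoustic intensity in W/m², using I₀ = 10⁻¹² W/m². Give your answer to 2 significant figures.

I/I₀ = 10^(85.1/10) = 3.236e+08, so I = 3.236e+08 × 10⁻¹² W/m².

0.00032 W/m²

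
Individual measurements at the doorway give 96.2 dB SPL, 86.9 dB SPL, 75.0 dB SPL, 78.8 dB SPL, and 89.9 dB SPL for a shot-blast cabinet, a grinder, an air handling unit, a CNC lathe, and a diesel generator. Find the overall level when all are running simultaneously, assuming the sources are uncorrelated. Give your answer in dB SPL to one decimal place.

For uncorrelated sources the intensities add, so convert each level to linear form, sum, and take 10·log₁₀ of the total.
Σ 10^(L/10) = 10^(96.2/10) + 10^(86.9/10) + 10^(75.0/10) + 10^(78.8/10) + 10^(89.9/10) = 5.743e+09.
L_total = 10·log₁₀(5.743e+09) = 97.59 dB SPL.

97.6 dB SPL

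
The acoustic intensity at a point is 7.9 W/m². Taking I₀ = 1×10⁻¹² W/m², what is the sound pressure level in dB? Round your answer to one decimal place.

Dividing by I₀ shifts the exponent by 12: I/I₀ = 7.9×10^12.
L = 10·(0.8976 + 12) = 128.98 dB.

129.0 dB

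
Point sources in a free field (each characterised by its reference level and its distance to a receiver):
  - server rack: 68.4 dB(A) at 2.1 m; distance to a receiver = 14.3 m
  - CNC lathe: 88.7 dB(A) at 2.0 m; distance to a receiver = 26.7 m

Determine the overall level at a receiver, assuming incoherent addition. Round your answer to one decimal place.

66.3 dB(A)

Apply inverse-square spreading to bring every level to the receiver, then sum 10^(L/10).
server rack: 68.4 − 20·log₁₀(14.3/2.1) = 68.4 − 16.66 = 51.74 dB(A).
CNC lathe: 88.7 − 20·log₁₀(26.7/2.0) = 88.7 − 22.51 = 66.19 dB(A).
Σ 10^(L/10) = 4.309e+06 → L_total = 10·log₁₀(4.309e+06) = 66.34 dB(A).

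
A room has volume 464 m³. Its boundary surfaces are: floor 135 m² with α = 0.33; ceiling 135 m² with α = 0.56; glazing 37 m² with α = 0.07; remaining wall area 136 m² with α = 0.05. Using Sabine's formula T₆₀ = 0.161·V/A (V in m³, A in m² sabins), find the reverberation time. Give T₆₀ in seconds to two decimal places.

A = Σ Sᵢαᵢ = 135·0.33 + 135·0.56 + 37·0.07 + 136·0.05 = 129.54 m².
T₆₀ = 0.161 × 464 / 129.54 = 0.577 s.

0.58 s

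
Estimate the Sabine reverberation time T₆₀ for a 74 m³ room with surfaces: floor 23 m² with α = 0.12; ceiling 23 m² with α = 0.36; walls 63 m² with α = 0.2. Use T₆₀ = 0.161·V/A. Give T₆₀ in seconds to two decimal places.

Total absorption A = 23·0.12 + 23·0.36 + 63·0.2 = 23.64 m² sabins.
T₆₀ = 0.161·V/A = 0.161·74/23.64 = 0.504 s.

0.50 s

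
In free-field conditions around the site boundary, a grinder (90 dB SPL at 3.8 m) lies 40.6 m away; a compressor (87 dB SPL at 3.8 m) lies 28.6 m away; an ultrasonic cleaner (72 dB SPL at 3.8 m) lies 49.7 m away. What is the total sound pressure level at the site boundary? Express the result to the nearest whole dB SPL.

72 dB SPL

Propagate each source to the receiver with L = L_ref − 20·log₁₀(r/r_ref), then add intensities.
grinder: 90 − 20·log₁₀(40.6/3.8) = 90 − 20.57 = 69.43 dB SPL.
compressor: 87 − 20·log₁₀(28.6/3.8) = 87 − 17.53 = 69.47 dB SPL.
ultrasonic cleaner: 72 − 20·log₁₀(49.7/3.8) = 72 − 22.33 = 49.67 dB SPL.
Σ 10^(L/10) = 1.770e+07 → L_total = 10·log₁₀(1.770e+07) = 72.48 dB SPL.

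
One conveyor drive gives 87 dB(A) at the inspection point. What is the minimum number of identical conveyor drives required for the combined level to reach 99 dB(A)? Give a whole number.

16

The shortfall is 99 − 87 = 12.0 dB, and N units add 10·log₁₀ N, so need 10·log₁₀ N ≥ 12.0.
N ≥ 10^(12.0/10) = 15.849, so N = 16.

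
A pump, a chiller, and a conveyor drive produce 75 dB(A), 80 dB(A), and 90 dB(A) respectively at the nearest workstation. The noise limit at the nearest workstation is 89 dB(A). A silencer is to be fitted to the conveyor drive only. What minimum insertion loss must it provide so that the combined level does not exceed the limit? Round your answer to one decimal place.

The untreated sources together contribute 10^(75/10) + 10^(80/10) = 1.316e+08, i.e. 81.19 dB(A).
The limit corresponds to 10^(89/10) = 7.943e+08; subtracting the fixed part leaves 6.627e+08 for the conveyor drive, i.e. 88.21 dB(A).
So the conveyor drive must be reduced from 90 to 88.21 dB(A): IL = 1.79 dB.

1.8 dB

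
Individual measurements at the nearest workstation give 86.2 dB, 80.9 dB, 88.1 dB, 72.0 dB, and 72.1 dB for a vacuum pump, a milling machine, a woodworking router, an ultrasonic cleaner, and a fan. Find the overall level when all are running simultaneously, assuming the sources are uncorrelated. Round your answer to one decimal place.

For uncorrelated sources the intensities add, so convert each level to linear form, sum, and take 10·log₁₀ of the total.
Σ 10^(L/10) = 10^(86.2/10) + 10^(80.9/10) + 10^(88.1/10) + 10^(72.0/10) + 10^(72.1/10) = 1.218e+09.
L_total = 10·log₁₀(1.218e+09) = 90.86 dB.

90.9 dB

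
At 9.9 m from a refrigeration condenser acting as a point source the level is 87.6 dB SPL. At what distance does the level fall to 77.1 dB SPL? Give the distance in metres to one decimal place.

Point-source spreading drops the level by 20·log₁₀(r₂/r₁); inverting, r₂/r₁ = 10^(ΔL/20).
r₂ = 9.9·10^((87.6−77.1)/20) = 9.9·10^(10.5/20) = 33.16 m.

33.2 m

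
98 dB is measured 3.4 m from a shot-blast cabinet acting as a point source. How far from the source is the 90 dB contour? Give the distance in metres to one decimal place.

The 8.0 dB drop corresponds to a distance ratio of 10^(8.0/20) for a point source.
r₂ = 3.4·10^((98−90)/20) = 3.4·10^(8.0/20) = 8.54 m.

8.5 m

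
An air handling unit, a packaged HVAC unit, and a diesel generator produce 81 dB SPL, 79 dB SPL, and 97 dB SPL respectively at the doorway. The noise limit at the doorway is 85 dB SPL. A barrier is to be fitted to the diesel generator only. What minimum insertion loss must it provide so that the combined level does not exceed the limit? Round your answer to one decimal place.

16.6 dB

Everything except the diesel generator sums to 10^(81/10) + 10^(79/10) = 2.053e+08 in linear terms, 83.12 dB SPL.
To meet 85 dB SPL overall, the treated diesel generator may contribute at most 10^(85/10) − 2.053e+08 = 1.109e+08, i.e. 80.45 dB SPL.
So the diesel generator must be reduced from 97 to 80.45 dB SPL: IL = 16.55 dB.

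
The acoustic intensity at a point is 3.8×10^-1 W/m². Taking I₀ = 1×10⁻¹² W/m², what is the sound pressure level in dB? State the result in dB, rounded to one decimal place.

I/I₀ = 3.8×10^-1/10⁻¹² = 3.8×10^11, and L = 10·log₁₀(I/I₀).
L = 10·(0.5798 + 11) = 115.80 dB.

115.8 dB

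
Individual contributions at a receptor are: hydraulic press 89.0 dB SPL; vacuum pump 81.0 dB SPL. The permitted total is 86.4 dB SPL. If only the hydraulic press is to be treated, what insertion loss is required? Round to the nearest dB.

4 dB

Fixed contribution from the other source: Σ 10^(L/10) = 10^(81.0/10) = 1.259e+08 (81.00 dB SPL).
To meet 86.4 dB SPL overall, the treated hydraulic press may contribute at most 10^(86.4/10) − 1.259e+08 = 3.106e+08, i.e. 84.92 dB SPL.
So the hydraulic press must be reduced from 89.0 to 84.92 dB SPL: IL = 4.08 dB.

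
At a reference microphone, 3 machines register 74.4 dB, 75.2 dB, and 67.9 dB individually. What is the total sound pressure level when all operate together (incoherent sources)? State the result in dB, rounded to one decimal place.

78.2 dB

For uncorrelated sources the intensities add, so convert each level to linear form, sum, and take 10·log₁₀ of the total.
Σ 10^(L/10) = 10^(74.4/10) + 10^(75.2/10) + 10^(67.9/10) = 6.682e+07.
L_total = 10·log₁₀(6.682e+07) = 78.25 dB.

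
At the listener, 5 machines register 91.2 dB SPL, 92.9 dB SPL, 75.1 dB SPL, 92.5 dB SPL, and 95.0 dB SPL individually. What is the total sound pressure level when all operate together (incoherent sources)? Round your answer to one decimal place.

Incoherent sources combine by intensity addition: L_total = 10·log₁₀(Σ 10^(L_i/10)).
Σ 10^(L/10) = 10^(91.2/10) + 10^(92.9/10) + 10^(75.1/10) + 10^(92.5/10) + 10^(95.0/10) = 8.241e+09.
L_total = 10·log₁₀(8.241e+09) = 99.16 dB SPL.

99.2 dB SPL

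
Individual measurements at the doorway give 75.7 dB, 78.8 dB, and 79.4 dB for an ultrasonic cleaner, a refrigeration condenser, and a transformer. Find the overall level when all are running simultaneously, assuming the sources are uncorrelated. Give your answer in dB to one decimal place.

Incoherent sources combine by intensity addition: L_total = 10·log₁₀(Σ 10^(L_i/10)).
Σ 10^(L/10) = 10^(75.7/10) + 10^(78.8/10) + 10^(79.4/10) = 2.001e+08.
L_total = 10·log₁₀(2.001e+08) = 83.01 dB.

83.0 dB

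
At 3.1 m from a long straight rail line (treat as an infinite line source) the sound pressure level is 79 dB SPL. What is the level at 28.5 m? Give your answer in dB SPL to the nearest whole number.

For a line source, L₂ = L₁ − 10·log₁₀(r₂/r₁).
L₂ = 79 − 10·log₁₀(28.5/3.1) = 79 − 9.635 = 69.37 dB SPL.

69 dB SPL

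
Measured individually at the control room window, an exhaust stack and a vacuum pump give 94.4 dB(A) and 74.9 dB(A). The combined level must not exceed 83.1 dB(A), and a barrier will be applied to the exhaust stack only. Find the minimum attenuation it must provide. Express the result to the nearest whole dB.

The untreated sources together contribute 10^(74.9/10) = 3.090e+07, i.e. 74.90 dB(A).
To meet 83.1 dB(A) overall, the treated exhaust stack may contribute at most 10^(83.1/10) − 3.090e+07 = 1.733e+08, i.e. 82.39 dB(A).
So the exhaust stack must be reduced from 94.4 to 82.39 dB(A): IL = 12.01 dB.

12 dB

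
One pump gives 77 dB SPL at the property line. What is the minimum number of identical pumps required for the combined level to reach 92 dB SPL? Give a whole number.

Need L₁ + 10·log₁₀ N ≥ 92, i.e. log₁₀ N ≥ 1.50.
N ≥ 10^(15.0/10) = 31.623, so N = 32.

32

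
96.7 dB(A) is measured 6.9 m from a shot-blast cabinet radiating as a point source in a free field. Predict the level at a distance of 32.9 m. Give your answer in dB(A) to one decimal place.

Point-source attenuation: ΔL = 20·log₁₀(r₂/r₁) = 20·log₁₀(32.9/6.9) = 13.567 dB.
L₂ = 96.7 − 20·log₁₀(32.9/6.9) = 96.7 − 13.567 = 83.13 dB(A).

83.1 dB(A)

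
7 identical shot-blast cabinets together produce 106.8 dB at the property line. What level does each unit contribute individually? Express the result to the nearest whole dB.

98 dB

Dividing the total intensity by 7 lowers the level by 10·log₁₀ 7 = 8.451 dB: L₁ = 106.8 − 8.451.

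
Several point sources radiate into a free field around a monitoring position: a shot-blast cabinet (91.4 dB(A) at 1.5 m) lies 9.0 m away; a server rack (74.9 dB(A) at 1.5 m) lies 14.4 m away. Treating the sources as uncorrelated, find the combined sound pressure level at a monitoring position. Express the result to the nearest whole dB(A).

Propagate each source to the receiver with L = L_ref − 20·log₁₀(r/r_ref), then add intensities.
shot-blast cabinet: 91.4 − 20·log₁₀(9.0/1.5) = 91.4 − 15.56 = 75.84 dB(A).
server rack: 74.9 − 20·log₁₀(14.4/1.5) = 74.9 − 19.65 = 55.25 dB(A).
Σ 10^(L/10) = 3.868e+07 → L_total = 10·log₁₀(3.868e+07) = 75.87 dB(A).

76 dB(A)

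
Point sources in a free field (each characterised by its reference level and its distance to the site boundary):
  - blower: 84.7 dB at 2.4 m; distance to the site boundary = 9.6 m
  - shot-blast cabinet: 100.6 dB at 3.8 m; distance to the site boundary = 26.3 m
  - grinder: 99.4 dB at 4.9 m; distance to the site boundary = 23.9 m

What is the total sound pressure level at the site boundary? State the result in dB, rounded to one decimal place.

First find each source's level at the receiver (point-source: −20·log₁₀(r/r_ref)), then combine on an intensity basis.
blower: 84.7 − 20·log₁₀(9.6/2.4) = 84.7 − 12.04 = 72.66 dB.
shot-blast cabinet: 100.6 − 20·log₁₀(26.3/3.8) = 100.6 − 16.80 = 83.80 dB.
grinder: 99.4 − 20·log₁₀(23.9/4.9) = 99.4 − 13.76 = 85.64 dB.
Σ 10^(L/10) = 6.242e+08 → L_total = 10·log₁₀(6.242e+08) = 87.95 dB.

88.0 dB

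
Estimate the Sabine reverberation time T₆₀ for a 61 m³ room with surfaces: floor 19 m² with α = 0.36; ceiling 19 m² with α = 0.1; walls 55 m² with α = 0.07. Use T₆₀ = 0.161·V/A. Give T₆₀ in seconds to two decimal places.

A = Σ Sᵢαᵢ = 19·0.36 + 19·0.1 + 55·0.07 = 12.59 m².
T₆₀ = 0.161 × 61 / 12.59 = 0.780 s.

0.78 s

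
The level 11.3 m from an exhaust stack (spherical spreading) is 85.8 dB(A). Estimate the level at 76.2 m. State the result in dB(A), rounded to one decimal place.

69.2 dB(A)

Spherical spreading from a point source gives a 20·log₁₀(r₂/r₁) drop.
L₂ = 85.8 − 20·log₁₀(76.2/11.3) = 85.8 − 16.578 = 69.22 dB(A).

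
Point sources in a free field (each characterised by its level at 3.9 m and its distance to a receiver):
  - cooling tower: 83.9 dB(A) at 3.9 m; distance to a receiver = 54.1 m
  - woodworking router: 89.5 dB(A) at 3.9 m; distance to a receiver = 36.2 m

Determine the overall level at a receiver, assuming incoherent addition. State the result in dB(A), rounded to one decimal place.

Propagate each source to the receiver with L = L_ref − 20·log₁₀(r/r_ref), then add intensities.
cooling tower: 83.9 − 20·log₁₀(54.1/3.9) = 83.9 − 22.84 = 61.06 dB(A).
woodworking router: 89.5 − 20·log₁₀(36.2/3.9) = 89.5 − 19.35 = 70.15 dB(A).
Σ 10^(L/10) = 1.162e+07 → L_total = 10·log₁₀(1.162e+07) = 70.65 dB(A).

70.7 dB(A)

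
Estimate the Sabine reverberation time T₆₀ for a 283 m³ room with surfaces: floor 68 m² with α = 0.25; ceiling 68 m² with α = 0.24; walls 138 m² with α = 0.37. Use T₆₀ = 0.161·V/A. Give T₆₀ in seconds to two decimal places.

A = Σ Sᵢαᵢ = 68·0.25 + 68·0.24 + 138·0.37 = 84.38 m².
T₆₀ = 0.161 × 283 / 84.38 = 0.540 s.

0.54 s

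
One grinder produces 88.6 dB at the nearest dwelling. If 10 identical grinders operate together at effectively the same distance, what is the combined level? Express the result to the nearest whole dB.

L_total = L₁ + 10·log₁₀ N for N identical incoherent sources.
L_total = 88.6 + 10·log₁₀(10) = 88.6 + 10.000 = 98.60 dB.

99 dB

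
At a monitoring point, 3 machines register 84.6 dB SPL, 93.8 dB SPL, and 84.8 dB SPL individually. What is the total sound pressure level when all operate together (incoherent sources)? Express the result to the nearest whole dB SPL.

For uncorrelated sources the intensities add, so convert each level to linear form, sum, and take 10·log₁₀ of the total.
Σ 10^(L/10) = 10^(84.6/10) + 10^(93.8/10) + 10^(84.8/10) = 2.989e+09.
L_total = 10·log₁₀(2.989e+09) = 94.76 dB SPL.

95 dB SPL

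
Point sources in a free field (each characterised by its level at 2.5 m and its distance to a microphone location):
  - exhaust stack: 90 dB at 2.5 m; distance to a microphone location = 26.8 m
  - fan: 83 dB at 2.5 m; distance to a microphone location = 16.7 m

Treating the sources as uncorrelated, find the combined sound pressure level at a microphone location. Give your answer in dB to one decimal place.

71.2 dB

Apply inverse-square spreading to bring every level to the receiver, then sum 10^(L/10).
exhaust stack: 90 − 20·log₁₀(26.8/2.5) = 90 − 20.60 = 69.40 dB.
fan: 83 − 20·log₁₀(16.7/2.5) = 83 − 16.50 = 66.50 dB.
Σ 10^(L/10) = 1.317e+07 → L_total = 10·log₁₀(1.317e+07) = 71.20 dB.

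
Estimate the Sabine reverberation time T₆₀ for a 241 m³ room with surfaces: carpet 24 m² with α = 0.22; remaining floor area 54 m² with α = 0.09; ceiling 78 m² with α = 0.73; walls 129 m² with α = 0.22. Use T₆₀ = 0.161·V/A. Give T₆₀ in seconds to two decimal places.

Total absorption A = 24·0.22 + 54·0.09 + 78·0.73 + 129·0.22 = 95.46 m² sabins.
T₆₀ = 0.161·V/A = 0.161·241/95.46 = 0.406 s.

0.41 s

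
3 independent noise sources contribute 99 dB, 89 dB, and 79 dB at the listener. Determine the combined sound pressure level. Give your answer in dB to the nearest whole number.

99 dB

Incoherent sources combine by intensity addition: L_total = 10·log₁₀(Σ 10^(L_i/10)).
Σ 10^(L/10) = 10^(99/10) + 10^(89/10) + 10^(79/10) = 8.817e+09.
L_total = 10·log₁₀(8.817e+09) = 99.45 dB.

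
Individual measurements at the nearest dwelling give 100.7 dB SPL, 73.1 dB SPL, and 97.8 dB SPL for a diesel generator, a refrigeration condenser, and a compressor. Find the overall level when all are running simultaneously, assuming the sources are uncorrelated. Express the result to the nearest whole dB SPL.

103 dB SPL

For uncorrelated sources the intensities add, so convert each level to linear form, sum, and take 10·log₁₀ of the total.
Σ 10^(L/10) = 10^(100.7/10) + 10^(73.1/10) + 10^(97.8/10) = 1.779e+10.
L_total = 10·log₁₀(1.779e+10) = 102.50 dB SPL.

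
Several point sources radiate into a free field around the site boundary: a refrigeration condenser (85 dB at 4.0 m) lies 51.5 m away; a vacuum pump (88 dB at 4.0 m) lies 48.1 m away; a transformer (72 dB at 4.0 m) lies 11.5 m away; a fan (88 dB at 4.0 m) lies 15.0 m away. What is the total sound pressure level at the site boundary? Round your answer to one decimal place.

Propagate each source to the receiver with L = L_ref − 20·log₁₀(r/r_ref), then add intensities.
refrigeration condenser: 85 − 20·log₁₀(51.5/4.0) = 85 − 22.19 = 62.81 dB.
vacuum pump: 88 − 20·log₁₀(48.1/4.0) = 88 − 21.60 = 66.40 dB.
transformer: 72 − 20·log₁₀(11.5/4.0) = 72 − 9.17 = 62.83 dB.
fan: 88 − 20·log₁₀(15.0/4.0) = 88 − 11.48 = 76.52 dB.
Σ 10^(L/10) = 5.306e+07 → L_total = 10·log₁₀(5.306e+07) = 77.25 dB.

77.2 dB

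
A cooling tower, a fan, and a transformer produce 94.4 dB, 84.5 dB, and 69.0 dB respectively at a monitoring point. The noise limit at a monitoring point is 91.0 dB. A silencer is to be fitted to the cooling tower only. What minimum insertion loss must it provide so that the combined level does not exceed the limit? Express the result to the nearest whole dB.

Everything except the cooling tower sums to 10^(84.5/10) + 10^(69.0/10) = 2.898e+08 in linear terms, 84.62 dB.
The limit corresponds to 10^(91.0/10) = 1.259e+09; subtracting the fixed part leaves 9.691e+08 for the cooling tower, i.e. 89.86 dB.
Required insertion loss = 94.4 − 89.86 = 4.54 dB.

5 dB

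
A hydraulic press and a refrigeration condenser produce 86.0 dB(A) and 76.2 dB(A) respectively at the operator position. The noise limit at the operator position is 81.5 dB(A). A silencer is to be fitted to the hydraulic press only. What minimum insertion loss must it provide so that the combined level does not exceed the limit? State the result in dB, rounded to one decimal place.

6.0 dB

Fixed contribution from the other source: Σ 10^(L/10) = 10^(76.2/10) = 4.169e+07 (76.20 dB(A)).
The limit corresponds to 10^(81.5/10) = 1.413e+08; subtracting the fixed part leaves 9.957e+07 for the hydraulic press, i.e. 79.98 dB(A).
Required insertion loss = 86.0 − 79.98 = 6.02 dB.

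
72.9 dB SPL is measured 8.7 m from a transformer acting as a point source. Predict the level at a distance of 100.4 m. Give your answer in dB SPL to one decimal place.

51.7 dB SPL

For a point source, L₂ = L₁ − 20·log₁₀(r₂/r₁).
L₂ = 72.9 − 20·log₁₀(100.4/8.7) = 72.9 − 21.244 = 51.66 dB SPL.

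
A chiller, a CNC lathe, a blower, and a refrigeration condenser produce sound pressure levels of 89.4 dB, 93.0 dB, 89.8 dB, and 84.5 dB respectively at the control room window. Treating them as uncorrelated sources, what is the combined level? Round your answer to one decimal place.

96.1 dB

For uncorrelated sources the intensities add, so convert each level to linear form, sum, and take 10·log₁₀ of the total.
Σ 10^(L/10) = 10^(89.4/10) + 10^(93.0/10) + 10^(89.8/10) + 10^(84.5/10) = 4.103e+09.
L_total = 10·log₁₀(4.103e+09) = 96.13 dB.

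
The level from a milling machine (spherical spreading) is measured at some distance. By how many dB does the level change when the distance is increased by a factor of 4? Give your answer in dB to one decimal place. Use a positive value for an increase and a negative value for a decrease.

A point source loses 6 dB per doubling of distance; generally ΔL = −20·log₁₀(r₂/r₁).
ΔL = −20·log₁₀(4) = -12.04 dB.

-12.0 dB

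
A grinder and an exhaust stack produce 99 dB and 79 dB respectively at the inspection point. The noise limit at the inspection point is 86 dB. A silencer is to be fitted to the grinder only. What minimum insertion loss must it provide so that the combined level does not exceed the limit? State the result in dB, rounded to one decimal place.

14.0 dB

Fixed contribution from the other source: Σ 10^(L/10) = 10^(79/10) = 7.943e+07 (79.00 dB).
The limit corresponds to 10^(86/10) = 3.981e+08; subtracting the fixed part leaves 3.187e+08 for the grinder, i.e. 85.03 dB.
Required insertion loss = 99 − 85.03 = 13.97 dB.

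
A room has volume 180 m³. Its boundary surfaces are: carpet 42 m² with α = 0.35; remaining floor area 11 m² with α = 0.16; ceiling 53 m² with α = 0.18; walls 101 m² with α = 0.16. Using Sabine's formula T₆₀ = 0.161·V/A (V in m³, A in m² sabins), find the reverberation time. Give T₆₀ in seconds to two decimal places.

Total absorption A = 42·0.35 + 11·0.16 + 53·0.18 + 101·0.16 = 42.16 m² sabins.
T₆₀ = 0.161 × 180 / 42.16 = 0.687 s.

0.69 s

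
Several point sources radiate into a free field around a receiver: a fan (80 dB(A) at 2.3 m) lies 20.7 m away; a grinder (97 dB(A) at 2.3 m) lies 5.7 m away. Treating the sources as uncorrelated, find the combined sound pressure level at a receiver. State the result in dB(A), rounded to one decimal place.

89.1 dB(A)

Apply inverse-square spreading to bring every level to the receiver, then sum 10^(L/10).
fan: 80 − 20·log₁₀(20.7/2.3) = 80 − 19.08 = 60.92 dB(A).
grinder: 97 − 20·log₁₀(5.7/2.3) = 97 − 7.88 = 89.12 dB(A).
Σ 10^(L/10) = 8.173e+08 → L_total = 10·log₁₀(8.173e+08) = 89.12 dB(A).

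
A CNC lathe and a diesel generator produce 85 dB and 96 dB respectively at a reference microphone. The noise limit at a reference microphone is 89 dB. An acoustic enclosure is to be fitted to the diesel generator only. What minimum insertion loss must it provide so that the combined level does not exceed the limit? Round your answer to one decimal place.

Fixed contribution from the other source: Σ 10^(L/10) = 10^(85/10) = 3.162e+08 (85.00 dB).
The limit corresponds to 10^(89/10) = 7.943e+08; subtracting the fixed part leaves 4.781e+08 for the diesel generator, i.e. 86.80 dB.
Required insertion loss = 96 − 86.80 = 9.20 dB.

9.2 dB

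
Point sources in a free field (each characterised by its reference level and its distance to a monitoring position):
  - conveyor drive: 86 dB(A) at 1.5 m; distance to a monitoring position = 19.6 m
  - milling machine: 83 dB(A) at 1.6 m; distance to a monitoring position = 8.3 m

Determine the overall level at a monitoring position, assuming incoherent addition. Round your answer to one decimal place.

69.9 dB(A)

First find each source's level at the receiver (point-source: −20·log₁₀(r/r_ref)), then combine on an intensity basis.
conveyor drive: 86 − 20·log₁₀(19.6/1.5) = 86 − 22.32 = 63.68 dB(A).
milling machine: 83 − 20·log₁₀(8.3/1.6) = 83 − 14.30 = 68.70 dB(A).
Σ 10^(L/10) = 9.746e+06 → L_total = 10·log₁₀(9.746e+06) = 69.89 dB(A).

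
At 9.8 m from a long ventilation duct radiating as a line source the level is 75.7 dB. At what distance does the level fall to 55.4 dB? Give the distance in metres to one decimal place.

Line-source spreading drops the level by 10·log₁₀(r₂/r₁); inverting, r₂/r₁ = 10^(ΔL/10).
r₂ = 9.8·10^((75.7−55.4)/10) = 9.8·10^(20.3/10) = 1050.09 m.

1050.1 m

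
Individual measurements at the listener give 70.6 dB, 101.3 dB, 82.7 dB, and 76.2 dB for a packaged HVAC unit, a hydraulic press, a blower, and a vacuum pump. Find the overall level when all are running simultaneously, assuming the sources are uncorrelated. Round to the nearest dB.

Incoherent sources combine by intensity addition: L_total = 10·log₁₀(Σ 10^(L_i/10)).
Σ 10^(L/10) = 10^(70.6/10) + 10^(101.3/10) + 10^(82.7/10) + 10^(76.2/10) = 1.373e+10.
L_total = 10·log₁₀(1.373e+10) = 101.38 dB.

101 dB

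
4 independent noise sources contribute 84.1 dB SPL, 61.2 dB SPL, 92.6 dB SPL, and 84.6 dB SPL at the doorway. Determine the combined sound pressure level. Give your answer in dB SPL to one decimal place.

For uncorrelated sources the intensities add, so convert each level to linear form, sum, and take 10·log₁₀ of the total.
Σ 10^(L/10) = 10^(84.1/10) + 10^(61.2/10) + 10^(92.6/10) + 10^(84.6/10) = 2.366e+09.
L_total = 10·log₁₀(2.366e+09) = 93.74 dB SPL.

93.7 dB SPL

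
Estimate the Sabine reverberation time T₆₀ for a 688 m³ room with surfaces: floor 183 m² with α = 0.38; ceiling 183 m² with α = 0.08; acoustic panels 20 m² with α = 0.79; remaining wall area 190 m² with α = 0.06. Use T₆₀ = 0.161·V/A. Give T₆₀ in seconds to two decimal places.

Summing Sᵢαᵢ: 183·0.38 + 183·0.08 + 20·0.79 + 190·0.06 = 111.38 m².
T₆₀ = 0.161·V/A = 0.161·688/111.38 = 0.995 s.

0.99 s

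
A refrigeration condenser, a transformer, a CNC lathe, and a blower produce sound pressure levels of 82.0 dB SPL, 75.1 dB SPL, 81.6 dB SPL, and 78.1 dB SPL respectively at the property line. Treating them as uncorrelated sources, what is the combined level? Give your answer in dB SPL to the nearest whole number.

Incoherent sources combine by intensity addition: L_total = 10·log₁₀(Σ 10^(L_i/10)).
Σ 10^(L/10) = 10^(82.0/10) + 10^(75.1/10) + 10^(81.6/10) + 10^(78.1/10) = 4.000e+08.
L_total = 10·log₁₀(4.000e+08) = 86.02 dB SPL.

86 dB SPL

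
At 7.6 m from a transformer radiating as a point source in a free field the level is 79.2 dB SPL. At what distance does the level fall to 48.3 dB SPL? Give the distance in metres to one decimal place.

266.6 m

For a point source L₁ − L₂ = 20·log₁₀(r₂/r₁), so r₂ = r₁·10^((L₁−L₂)/20).
r₂ = 7.6·10^((79.2−48.3)/20) = 7.6·10^(30.9/20) = 266.57 m.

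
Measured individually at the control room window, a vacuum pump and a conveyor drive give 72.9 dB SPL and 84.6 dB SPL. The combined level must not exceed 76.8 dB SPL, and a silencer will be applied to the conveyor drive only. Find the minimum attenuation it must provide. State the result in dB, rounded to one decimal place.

The untreated sources together contribute 10^(72.9/10) = 1.950e+07, i.e. 72.90 dB SPL.
The limit corresponds to 10^(76.8/10) = 4.786e+07; subtracting the fixed part leaves 2.836e+07 for the conveyor drive, i.e. 74.53 dB SPL.
Required insertion loss = 84.6 − 74.53 = 10.07 dB.

10.1 dB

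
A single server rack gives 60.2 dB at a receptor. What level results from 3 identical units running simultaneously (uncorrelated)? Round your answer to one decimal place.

With 3 equal, uncorrelated contributions the intensity is 3× that of one unit, giving a rise of 10·log₁₀ 3.
L_total = 60.2 + 10·log₁₀(3) = 60.2 + 4.771 = 64.97 dB.

65.0 dB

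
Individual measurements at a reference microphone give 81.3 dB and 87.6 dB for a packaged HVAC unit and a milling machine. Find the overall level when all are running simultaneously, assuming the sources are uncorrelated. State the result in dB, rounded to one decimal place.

88.5 dB

For uncorrelated sources the intensities add, so convert each level to linear form, sum, and take 10·log₁₀ of the total.
Σ 10^(L/10) = 10^(81.3/10) + 10^(87.6/10) = 7.103e+08.
L_total = 10·log₁₀(7.103e+08) = 88.51 dB.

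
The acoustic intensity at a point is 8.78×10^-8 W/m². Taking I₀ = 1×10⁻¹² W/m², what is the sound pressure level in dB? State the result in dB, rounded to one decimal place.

L = 10·log₁₀(I/I₀) = 10·log₁₀(8.78×10^-8/10⁻¹²) = 10·log₁₀(8.78×10^4).
L = 10·(0.9435 + 4) = 49.43 dB.

49.4 dB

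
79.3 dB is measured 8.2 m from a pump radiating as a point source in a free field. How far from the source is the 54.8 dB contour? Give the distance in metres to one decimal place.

137.7 m

The 24.5 dB drop corresponds to a distance ratio of 10^(24.5/20) for a point source.
r₂ = 8.2·10^((79.3−54.8)/20) = 8.2·10^(24.5/20) = 137.66 m.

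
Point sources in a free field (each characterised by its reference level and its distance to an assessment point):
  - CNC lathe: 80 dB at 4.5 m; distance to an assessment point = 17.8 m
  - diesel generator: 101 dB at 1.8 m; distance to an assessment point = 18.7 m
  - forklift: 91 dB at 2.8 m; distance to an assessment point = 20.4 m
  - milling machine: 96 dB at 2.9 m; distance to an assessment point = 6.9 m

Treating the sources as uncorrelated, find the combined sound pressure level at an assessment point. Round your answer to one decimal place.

First find each source's level at the receiver (point-source: −20·log₁₀(r/r_ref)), then combine on an intensity basis.
CNC lathe: 80 − 20·log₁₀(17.8/4.5) = 80 − 11.94 = 68.06 dB.
diesel generator: 101 − 20·log₁₀(18.7/1.8) = 101 − 20.33 = 80.67 dB.
forklift: 91 − 20·log₁₀(20.4/2.8) = 91 − 17.25 = 73.75 dB.
milling machine: 96 − 20·log₁₀(6.9/2.9) = 96 − 7.53 = 88.47 dB.
Σ 10^(L/10) = 8.500e+08 → L_total = 10·log₁₀(8.500e+08) = 89.29 dB.

89.3 dB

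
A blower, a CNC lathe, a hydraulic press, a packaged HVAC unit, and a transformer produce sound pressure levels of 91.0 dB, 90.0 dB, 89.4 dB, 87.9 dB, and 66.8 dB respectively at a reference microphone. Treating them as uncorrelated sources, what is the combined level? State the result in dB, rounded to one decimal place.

For uncorrelated sources the intensities add, so convert each level to linear form, sum, and take 10·log₁₀ of the total.
Σ 10^(L/10) = 10^(91.0/10) + 10^(90.0/10) + 10^(89.4/10) + 10^(87.9/10) + 10^(66.8/10) = 3.751e+09.
L_total = 10·log₁₀(3.751e+09) = 95.74 dB.

95.7 dB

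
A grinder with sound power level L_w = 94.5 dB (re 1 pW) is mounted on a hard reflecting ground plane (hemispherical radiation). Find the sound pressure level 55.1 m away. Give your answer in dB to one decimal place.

Free-field hemispherical radiation: L_p = L_w − 10·log₁₀(2π·r²), r = 55.1 m.
2π·r² = 1.908e+04 m², 10·log₁₀ of that is 42.805 dB.
L_p = 94.5 − 42.805 = 51.70 dB.

51.7 dB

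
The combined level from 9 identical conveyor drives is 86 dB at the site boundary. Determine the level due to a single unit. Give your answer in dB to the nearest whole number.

Dividing the total intensity by 9 lowers the level by 10·log₁₀ 9 = 9.542 dB: L₁ = 86 − 9.542.

76 dB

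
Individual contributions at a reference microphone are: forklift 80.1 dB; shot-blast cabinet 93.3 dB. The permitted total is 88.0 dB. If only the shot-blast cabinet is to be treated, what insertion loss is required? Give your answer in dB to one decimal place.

Everything except the shot-blast cabinet sums to 10^(80.1/10) = 1.023e+08 in linear terms, 80.10 dB.
The limit corresponds to 10^(88.0/10) = 6.310e+08; subtracting the fixed part leaves 5.286e+08 for the shot-blast cabinet, i.e. 87.23 dB.
So the shot-blast cabinet must be reduced from 93.3 to 87.23 dB: IL = 6.07 dB.

6.1 dB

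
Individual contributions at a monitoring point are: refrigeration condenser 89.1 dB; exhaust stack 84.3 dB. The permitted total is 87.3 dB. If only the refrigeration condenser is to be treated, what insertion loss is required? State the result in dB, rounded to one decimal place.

Fixed contribution from the other source: Σ 10^(L/10) = 10^(84.3/10) = 2.692e+08 (84.30 dB).
To meet 87.3 dB overall, the treated refrigeration condenser may contribute at most 10^(87.3/10) − 2.692e+08 = 2.679e+08, i.e. 84.28 dB.
So the refrigeration condenser must be reduced from 89.1 to 84.28 dB: IL = 4.82 dB.

4.8 dB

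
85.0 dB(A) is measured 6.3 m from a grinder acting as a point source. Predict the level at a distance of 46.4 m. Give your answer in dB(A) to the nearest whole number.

68 dB(A)

For a point source, L₂ = L₁ − 20·log₁₀(r₂/r₁).
L₂ = 85.0 − 20·log₁₀(46.4/6.3) = 85.0 − 17.344 = 67.66 dB(A).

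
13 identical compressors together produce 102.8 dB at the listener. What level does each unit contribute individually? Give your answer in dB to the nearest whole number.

92 dB

For N identical incoherent sources L_total = L₁ + 10·log₁₀ N, so L₁ = 102.8 − 10·log₁₀(13) = 102.8 − 11.139.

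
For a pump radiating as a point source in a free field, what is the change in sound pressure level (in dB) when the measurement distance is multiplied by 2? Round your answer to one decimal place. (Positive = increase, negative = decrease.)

-6.0 dB

With spherical spreading the level changes by −20·log₁₀(r₂/r₁).
ΔL = −20·log₁₀(2) = -6.02 dB.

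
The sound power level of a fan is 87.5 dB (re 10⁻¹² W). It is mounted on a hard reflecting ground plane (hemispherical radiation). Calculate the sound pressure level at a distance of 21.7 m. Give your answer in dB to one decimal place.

L_p = L_w − 10·log₁₀(2π·r²) with r = 21.7 m.
2π·r² = 2959 m², 10·log₁₀ of that is 34.711 dB.
L_p = 87.5 − 34.711 = 52.79 dB.

52.8 dB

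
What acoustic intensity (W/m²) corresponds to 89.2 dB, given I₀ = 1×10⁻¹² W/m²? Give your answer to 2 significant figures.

L = 10·log₁₀(I/I₀) ⇒ I = I₀·10^(L/10) = 10⁻¹² × 10^8.92.

0.00083 W/m²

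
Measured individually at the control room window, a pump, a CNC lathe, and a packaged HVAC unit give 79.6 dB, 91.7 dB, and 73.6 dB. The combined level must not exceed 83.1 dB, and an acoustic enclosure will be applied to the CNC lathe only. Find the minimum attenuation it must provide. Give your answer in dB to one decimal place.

Fixed contribution from the other sources: Σ 10^(L/10) = 10^(79.6/10) + 10^(73.6/10) = 1.141e+08 (80.57 dB).
To meet 83.1 dB overall, the treated CNC lathe may contribute at most 10^(83.1/10) − 1.141e+08 = 9.006e+07, i.e. 79.55 dB.
Required insertion loss = 91.7 − 79.55 = 12.15 dB.

12.2 dB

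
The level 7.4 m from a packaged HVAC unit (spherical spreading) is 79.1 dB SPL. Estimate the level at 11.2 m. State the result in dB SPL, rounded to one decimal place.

75.5 dB SPL

Point-source attenuation: ΔL = 20·log₁₀(r₂/r₁) = 20·log₁₀(11.2/7.4) = 3.600 dB.
L₂ = 79.1 − 20·log₁₀(11.2/7.4) = 79.1 − 3.600 = 75.50 dB SPL.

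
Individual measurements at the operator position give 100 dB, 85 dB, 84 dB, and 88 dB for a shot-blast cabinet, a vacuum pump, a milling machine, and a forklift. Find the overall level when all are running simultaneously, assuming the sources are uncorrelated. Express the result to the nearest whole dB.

Incoherent sources combine by intensity addition: L_total = 10·log₁₀(Σ 10^(L_i/10)).
Σ 10^(L/10) = 10^(100/10) + 10^(85/10) + 10^(84/10) + 10^(88/10) = 1.120e+10.
L_total = 10·log₁₀(1.120e+10) = 100.49 dB.

100 dB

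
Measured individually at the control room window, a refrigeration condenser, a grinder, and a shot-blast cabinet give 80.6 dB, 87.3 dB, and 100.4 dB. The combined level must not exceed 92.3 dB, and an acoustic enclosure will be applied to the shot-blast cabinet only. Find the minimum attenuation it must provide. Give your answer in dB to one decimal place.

10.2 dB

The untreated sources together contribute 10^(80.6/10) + 10^(87.3/10) = 6.518e+08, i.e. 88.14 dB.
The limit corresponds to 10^(92.3/10) = 1.698e+09; subtracting the fixed part leaves 1.046e+09 for the shot-blast cabinet, i.e. 90.20 dB.
So the shot-blast cabinet must be reduced from 100.4 to 90.20 dB: IL = 10.20 dB.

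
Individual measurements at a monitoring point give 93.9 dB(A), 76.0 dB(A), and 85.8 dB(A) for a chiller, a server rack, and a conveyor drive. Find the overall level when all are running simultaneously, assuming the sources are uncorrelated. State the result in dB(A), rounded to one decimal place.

94.6 dB(A)

For uncorrelated sources the intensities add, so convert each level to linear form, sum, and take 10·log₁₀ of the total.
Σ 10^(L/10) = 10^(93.9/10) + 10^(76.0/10) + 10^(85.8/10) = 2.875e+09.
L_total = 10·log₁₀(2.875e+09) = 94.59 dB(A).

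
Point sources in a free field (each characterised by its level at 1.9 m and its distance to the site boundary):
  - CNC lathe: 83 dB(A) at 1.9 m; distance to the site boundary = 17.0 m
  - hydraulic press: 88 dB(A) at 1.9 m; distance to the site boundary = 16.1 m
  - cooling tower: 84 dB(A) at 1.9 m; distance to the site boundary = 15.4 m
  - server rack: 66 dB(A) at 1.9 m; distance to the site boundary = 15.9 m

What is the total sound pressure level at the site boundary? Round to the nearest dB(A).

72 dB(A)

Propagate each source to the receiver with L = L_ref − 20·log₁₀(r/r_ref), then add intensities.
CNC lathe: 83 − 20·log₁₀(17.0/1.9) = 83 − 19.03 = 63.97 dB(A).
hydraulic press: 88 − 20·log₁₀(16.1/1.9) = 88 − 18.56 = 69.44 dB(A).
cooling tower: 84 − 20·log₁₀(15.4/1.9) = 84 − 18.18 = 65.82 dB(A).
server rack: 66 − 20·log₁₀(15.9/1.9) = 66 − 18.45 = 47.55 dB(A).
Σ 10^(L/10) = 1.516e+07 → L_total = 10·log₁₀(1.516e+07) = 71.81 dB(A).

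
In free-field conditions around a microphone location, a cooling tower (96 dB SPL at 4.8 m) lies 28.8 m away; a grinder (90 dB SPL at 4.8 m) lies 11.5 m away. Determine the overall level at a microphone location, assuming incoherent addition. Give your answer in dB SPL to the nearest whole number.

85 dB SPL

Propagate each source to the receiver with L = L_ref − 20·log₁₀(r/r_ref), then add intensities.
cooling tower: 96 − 20·log₁₀(28.8/4.8) = 96 − 15.56 = 80.44 dB SPL.
grinder: 90 − 20·log₁₀(11.5/4.8) = 90 − 7.59 = 82.41 dB SPL.
Σ 10^(L/10) = 2.848e+08 → L_total = 10·log₁₀(2.848e+08) = 84.55 dB SPL.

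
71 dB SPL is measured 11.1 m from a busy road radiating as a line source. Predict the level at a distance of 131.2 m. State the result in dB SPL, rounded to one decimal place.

For a line source, L₂ = L₁ − 10·log₁₀(r₂/r₁).
L₂ = 71 − 10·log₁₀(131.2/11.1) = 71 − 10.726 = 60.27 dB SPL.

60.3 dB SPL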